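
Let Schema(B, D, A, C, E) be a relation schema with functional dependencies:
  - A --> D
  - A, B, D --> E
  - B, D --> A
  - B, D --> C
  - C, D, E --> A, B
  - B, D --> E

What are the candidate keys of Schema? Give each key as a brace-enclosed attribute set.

{A, B}⁺ = {A, B, C, D, E} — all of the relation — so {A, B} is a candidate key.
{B, D}⁺ = {A, B, C, D, E} — all of the relation — so {B, D} is a candidate key.
{A, C, E}⁺ = {A, B, C, D, E} — all of the relation — so {A, C, E} is a candidate key.
{C, D, E}⁺ = {A, B, C, D, E} — all of the relation — so {C, D, E} is a candidate key.
Any other superkey properly contains one of these, so there are no further candidate keys.

{A, B}, {A, C, E}, {B, D}, {C, D, E}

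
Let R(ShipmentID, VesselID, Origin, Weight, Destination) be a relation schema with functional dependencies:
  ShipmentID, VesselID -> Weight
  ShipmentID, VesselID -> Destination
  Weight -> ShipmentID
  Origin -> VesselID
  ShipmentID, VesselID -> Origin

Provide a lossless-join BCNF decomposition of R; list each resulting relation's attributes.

{Destination, Origin, Weight}; {Origin, VesselID}; {ShipmentID, Weight}

Candidate keys of the original relation: {Origin, ShipmentID}, {Origin, Weight}, {ShipmentID, VesselID}, {VesselID, Weight}.
Within {Destination, Origin, ShipmentID, VesselID, Weight}: {Weight}⁺ ∩ {Destination, Origin, ShipmentID, VesselID, Weight} = {ShipmentID, Weight}, not the whole set, so Weight -> ShipmentID violates BCNF; decompose into {ShipmentID, Weight} and {Destination, Origin, VesselID, Weight}.
{ShipmentID, Weight} has no BCNF violation.
Within {Destination, Origin, VesselID, Weight}: {Origin}⁺ ∩ {Destination, Origin, VesselID, Weight} = {Origin, VesselID}, not the whole set, so Origin -> VesselID violates BCNF; decompose into {Origin, VesselID} and {Destination, Origin, Weight}.
{Origin, VesselID} has no BCNF violation.
{Destination, Origin, Weight} has no BCNF violation.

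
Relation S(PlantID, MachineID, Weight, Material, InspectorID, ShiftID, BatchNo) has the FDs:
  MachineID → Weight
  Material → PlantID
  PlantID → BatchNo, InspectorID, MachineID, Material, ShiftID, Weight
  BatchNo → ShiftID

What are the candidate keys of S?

{Material}⁺ = {BatchNo, InspectorID, MachineID, Material, PlantID, ShiftID, Weight}, which is every attribute, so {Material} is a candidate key.
{PlantID}⁺ = {BatchNo, InspectorID, MachineID, Material, PlantID, ShiftID, Weight}, which is every attribute, so {PlantID} is a candidate key.
Any other superkey properly contains one of these, so there are no further candidate keys.

{Material}, {PlantID}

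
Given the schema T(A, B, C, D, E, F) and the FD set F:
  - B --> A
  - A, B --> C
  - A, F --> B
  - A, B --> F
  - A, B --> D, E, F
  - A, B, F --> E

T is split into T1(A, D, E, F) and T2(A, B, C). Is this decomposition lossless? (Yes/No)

The shared attributes are {A} and {A}⁺ = {A}.
Neither T1 nor T2 is contained in that closure, so the decomposition is lossy.

No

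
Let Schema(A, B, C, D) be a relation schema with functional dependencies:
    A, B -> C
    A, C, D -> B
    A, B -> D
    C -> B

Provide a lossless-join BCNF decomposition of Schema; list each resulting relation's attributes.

Candidate keys of the original relation: {A, B}, {A, C}.
Within {A, B, C, D}: {C}⁺ ∩ {A, B, C, D} = {B, C}, not the whole set, so C -> B violates BCNF; decompose into {B, C} and {A, C, D}.
{B, C}: every determinant is a superkey — BCNF.
{A, C, D}: every determinant is a superkey — BCNF.

{A, C, D}; {B, C}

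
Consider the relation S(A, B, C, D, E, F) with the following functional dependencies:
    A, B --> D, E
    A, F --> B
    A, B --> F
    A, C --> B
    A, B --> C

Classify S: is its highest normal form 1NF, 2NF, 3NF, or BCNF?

BCNF

Candidate keys: {A, B}, {A, C}, {A, F}. Prime attributes: {A, B, C, F}.
Each dependency's left side is a superkey — BCNF holds.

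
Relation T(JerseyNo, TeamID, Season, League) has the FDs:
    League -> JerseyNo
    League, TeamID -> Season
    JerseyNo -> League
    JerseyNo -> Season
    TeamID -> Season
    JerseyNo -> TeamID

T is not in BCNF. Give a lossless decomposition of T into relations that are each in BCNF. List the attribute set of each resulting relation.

Candidate keys of the original relation: {JerseyNo}, {League}.
In {JerseyNo, League, Season, TeamID}, {TeamID} is not a superkey ({TeamID}⁺ restricted to this set is {Season, TeamID}), so split on TeamID -> Season into {Season, TeamID} and {JerseyNo, League, TeamID}.
{Season, TeamID}: every determinant is a superkey — BCNF.
{JerseyNo, League, TeamID}: every determinant is a superkey — BCNF.

{JerseyNo, League, TeamID}; {Season, TeamID}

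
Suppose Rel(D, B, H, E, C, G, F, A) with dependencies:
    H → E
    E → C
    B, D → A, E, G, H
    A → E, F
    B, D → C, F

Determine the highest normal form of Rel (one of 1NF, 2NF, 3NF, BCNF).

Candidate key: {B, D}. Prime attributes: {B, D}.
For H → E we have {H}⁺ = {C, E, H}; {H} is not a superkey, so BCNF fails.
Because {E} is non-prime and the left side of H → E is not a superkey, the relation is not in 3NF.
Checking every proper subset of each key, none determines a non-prime attribute — 2NF is satisfied.

2NF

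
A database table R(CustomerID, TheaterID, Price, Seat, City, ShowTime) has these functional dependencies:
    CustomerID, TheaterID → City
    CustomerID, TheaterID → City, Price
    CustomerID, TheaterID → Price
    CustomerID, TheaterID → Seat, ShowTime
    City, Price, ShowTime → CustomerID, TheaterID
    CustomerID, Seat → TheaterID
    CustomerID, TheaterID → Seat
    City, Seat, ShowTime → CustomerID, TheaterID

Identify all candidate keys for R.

{City, Price, ShowTime}, {City, Seat, ShowTime}, {CustomerID, Seat}, {CustomerID, TheaterID}

{CustomerID, Seat}⁺ = {City, CustomerID, Price, Seat, ShowTime, TheaterID} — all of the relation — so {CustomerID, Seat} is a candidate key.
{CustomerID, TheaterID}⁺ = {City, CustomerID, Price, Seat, ShowTime, TheaterID} — all of the relation — so {CustomerID, TheaterID} is a candidate key.
{City, Price, ShowTime}⁺ = {City, CustomerID, Price, Seat, ShowTime, TheaterID} — all of the relation — so {City, Price, ShowTime} is a candidate key.
{City, Seat, ShowTime}⁺ = {City, CustomerID, Price, Seat, ShowTime, TheaterID} — all of the relation — so {City, Seat, ShowTime} is a candidate key.
No proper subset of any of these is a key, and no other minimal superkey exists.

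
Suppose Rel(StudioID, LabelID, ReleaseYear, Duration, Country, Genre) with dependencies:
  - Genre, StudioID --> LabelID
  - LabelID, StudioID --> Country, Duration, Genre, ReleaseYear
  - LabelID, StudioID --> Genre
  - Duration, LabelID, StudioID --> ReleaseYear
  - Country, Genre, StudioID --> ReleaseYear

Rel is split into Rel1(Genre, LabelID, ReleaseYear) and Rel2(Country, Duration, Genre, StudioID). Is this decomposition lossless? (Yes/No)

No

Rel1 ∩ Rel2 = {Genre}; its closure under F is {Genre}.
Neither Rel1 nor Rel2 is contained in that closure, so the decomposition is lossy.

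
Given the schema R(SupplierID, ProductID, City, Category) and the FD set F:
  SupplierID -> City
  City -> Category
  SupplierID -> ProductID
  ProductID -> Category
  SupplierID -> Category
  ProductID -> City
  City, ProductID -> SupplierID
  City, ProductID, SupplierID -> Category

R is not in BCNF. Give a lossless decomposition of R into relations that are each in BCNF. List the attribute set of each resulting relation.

Candidate keys of the original relation: {ProductID}, {SupplierID}.
Within {Category, City, ProductID, SupplierID}: {City}⁺ ∩ {Category, City, ProductID, SupplierID} = {Category, City}, not the whole set, so City -> Category violates BCNF; decompose into {Category, City} and {City, ProductID, SupplierID}.
{Category, City}: every determinant is a superkey — BCNF.
{City, ProductID, SupplierID}: every determinant is a superkey — BCNF.

{Category, City}; {City, ProductID, SupplierID}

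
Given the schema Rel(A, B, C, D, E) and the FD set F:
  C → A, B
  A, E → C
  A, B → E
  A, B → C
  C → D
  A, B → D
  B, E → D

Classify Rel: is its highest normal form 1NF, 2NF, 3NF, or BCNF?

Candidate keys: {A, B}, {A, E}, {C}. Prime attributes: {A, B, C, E}.
B, E → D breaks BCNF: {B, E}⁺ = {B, D, E}, so {B, E} is not a superkey.
Because {D} is non-prime and the left side of B, E → D is not a superkey, the relation is not in 3NF.
No non-prime attribute depends on a proper subset of any candidate key, so 2NF holds.

2NF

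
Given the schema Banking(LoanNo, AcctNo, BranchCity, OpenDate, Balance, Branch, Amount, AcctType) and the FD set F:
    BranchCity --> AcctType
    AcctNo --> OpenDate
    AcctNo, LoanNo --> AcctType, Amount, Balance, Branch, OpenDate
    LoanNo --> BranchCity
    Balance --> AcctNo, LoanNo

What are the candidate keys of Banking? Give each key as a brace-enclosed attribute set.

Closure of {Balance} is {AcctNo, AcctType, Amount, Balance, Branch, BranchCity, LoanNo, OpenDate}, the whole schema; {Balance} is a candidate key.
Closure of {AcctNo, LoanNo} is {AcctNo, AcctType, Amount, Balance, Branch, BranchCity, LoanNo, OpenDate}, the whole schema; {AcctNo, LoanNo} is a candidate key.
Any other superkey properly contains one of these, so there are no further candidate keys.

{AcctNo, LoanNo}, {Balance}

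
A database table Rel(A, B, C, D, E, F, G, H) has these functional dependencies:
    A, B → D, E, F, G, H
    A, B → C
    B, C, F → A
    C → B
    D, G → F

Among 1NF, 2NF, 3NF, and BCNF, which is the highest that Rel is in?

Candidate keys: {A, B}, {A, C}, {C, D, G}, {C, F}. Prime attributes: {A, B, C, D, F, G}.
C → B breaks BCNF: {C}⁺ = {B, C}, so {C} is not a superkey.
But every attribute on its right side ({B}) is prime, and the same holds for every other non-superkey FD, so 3NF still holds.

3NF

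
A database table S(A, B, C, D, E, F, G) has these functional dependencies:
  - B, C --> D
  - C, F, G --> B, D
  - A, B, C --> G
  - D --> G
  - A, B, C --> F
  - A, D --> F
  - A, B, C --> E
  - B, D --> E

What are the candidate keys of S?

{A, B, C}, {A, C, D}, {A, C, F, G}

Attributes never on any right-hand side: {A, C} — every candidate key must contain all of them.
{A, B, C} is a candidate key since {A, B, C}⁺ = {A, B, C, D, E, F, G} covers every attribute.
{A, C, D} is a candidate key since {A, C, D}⁺ = {A, B, C, D, E, F, G} covers every attribute.
{A, C, F, G} is a candidate key since {A, C, F, G}⁺ = {A, B, C, D, E, F, G} covers every attribute.
Any other superkey properly contains one of these, so there are no further candidate keys.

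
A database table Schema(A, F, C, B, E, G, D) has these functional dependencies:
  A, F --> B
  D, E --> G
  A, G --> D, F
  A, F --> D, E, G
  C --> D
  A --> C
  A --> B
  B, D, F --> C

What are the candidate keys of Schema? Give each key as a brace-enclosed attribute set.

{A, E}, {A, F}, {A, G}

No FD produces {A}, so it must be in every candidate key.
{A, E}⁺ = {A, B, C, D, E, F, G}, which is every attribute, so {A, E} is a candidate key.
{A, F}⁺ = {A, B, C, D, E, F, G}, which is every attribute, so {A, F} is a candidate key.
{A, G}⁺ = {A, B, C, D, E, F, G}, which is every attribute, so {A, G} is a candidate key.
These are minimal and exhaustive — every other superkey contains one of them.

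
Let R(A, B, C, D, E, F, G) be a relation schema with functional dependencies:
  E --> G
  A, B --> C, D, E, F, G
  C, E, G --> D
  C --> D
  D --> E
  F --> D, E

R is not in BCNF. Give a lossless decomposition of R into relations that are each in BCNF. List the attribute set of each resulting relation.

Candidate key of the original relation: {A, B}.
{A, B, C, D, E, F, G}: {E} determines {E, G} here but is not a superkey — split on E --> G, giving {E, G} and {A, B, C, D, E, F}.
{E, G} has no BCNF violation.
{A, B, C, D, E, F}: {C} determines {C, D, E} here but is not a superkey — split on C --> D, E, giving {C, D, E} and {A, B, C, F}.
{C, D, E}: {D} determines {D, E} here but is not a superkey — split on D --> E, giving {D, E} and {C, D}.
{D, E} has no BCNF violation.
{C, D} has no BCNF violation.
{A, B, C, F} has no BCNF violation.

{A, B, C, F}; {C, D}; {D, E}; {E, G}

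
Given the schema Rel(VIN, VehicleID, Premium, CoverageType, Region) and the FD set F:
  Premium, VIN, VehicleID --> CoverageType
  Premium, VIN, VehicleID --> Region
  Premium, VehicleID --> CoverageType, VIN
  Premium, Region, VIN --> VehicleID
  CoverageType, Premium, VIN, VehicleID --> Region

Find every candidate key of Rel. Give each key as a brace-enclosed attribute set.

{Premium, Region, VIN}, {Premium, VehicleID}

No FD produces {Premium}, so it must be in every candidate key.
{Premium, VehicleID} is a candidate key since {Premium, VehicleID}⁺ = {CoverageType, Premium, Region, VIN, VehicleID} covers every attribute.
{Premium, Region, VIN} is a candidate key since {Premium, Region, VIN}⁺ = {CoverageType, Premium, Region, VIN, VehicleID} covers every attribute.
These are minimal and exhaustive — every other superkey contains one of them.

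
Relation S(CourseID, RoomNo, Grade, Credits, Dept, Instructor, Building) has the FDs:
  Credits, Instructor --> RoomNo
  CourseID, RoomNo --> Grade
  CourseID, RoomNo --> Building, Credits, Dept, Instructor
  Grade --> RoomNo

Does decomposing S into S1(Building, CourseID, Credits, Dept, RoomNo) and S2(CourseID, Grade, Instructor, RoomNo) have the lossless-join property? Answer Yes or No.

Yes

The shared attributes are {CourseID, RoomNo} and {CourseID, RoomNo}⁺ = {Building, CourseID, Credits, Dept, Grade, Instructor, RoomNo}.
Since S1 ⊆ {Building, CourseID, Credits, Dept, Grade, Instructor, RoomNo}, the intersection is a superkey of S1; the decomposition is lossless.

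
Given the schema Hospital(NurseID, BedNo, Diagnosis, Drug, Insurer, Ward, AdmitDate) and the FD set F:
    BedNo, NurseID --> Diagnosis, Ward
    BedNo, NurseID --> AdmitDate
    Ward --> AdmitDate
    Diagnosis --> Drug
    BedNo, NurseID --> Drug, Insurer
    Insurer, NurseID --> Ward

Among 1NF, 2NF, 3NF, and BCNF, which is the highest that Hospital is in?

2NF

Candidate key: {BedNo, NurseID}. Prime attributes: {BedNo, NurseID}.
For Ward --> AdmitDate we have {Ward}⁺ = {AdmitDate, Ward}; {Ward} is not a superkey, so BCNF fails.
Ward --> AdmitDate determines the non-prime attribute {AdmitDate} from a non-superkey — 3NF is violated.
No non-prime attribute depends on a proper subset of any candidate key, so 2NF holds.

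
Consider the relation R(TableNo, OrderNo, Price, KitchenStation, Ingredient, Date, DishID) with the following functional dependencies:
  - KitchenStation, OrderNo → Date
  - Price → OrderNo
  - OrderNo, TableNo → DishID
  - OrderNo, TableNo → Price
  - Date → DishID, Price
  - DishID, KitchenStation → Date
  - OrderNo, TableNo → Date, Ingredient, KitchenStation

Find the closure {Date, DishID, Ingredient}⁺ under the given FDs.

Start with {Date, DishID, Ingredient}.
Date → DishID, Price applies; add {Price} → now {Date, DishID, Ingredient, Price}.
Price → OrderNo applies; add {OrderNo} → now {Date, DishID, Ingredient, OrderNo, Price}.
No further FD applies.

{Date, DishID, Ingredient, OrderNo, Price}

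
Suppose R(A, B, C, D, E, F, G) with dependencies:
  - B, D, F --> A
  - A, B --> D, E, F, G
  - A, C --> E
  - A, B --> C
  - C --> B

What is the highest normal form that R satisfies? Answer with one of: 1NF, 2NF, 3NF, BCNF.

3NF

Candidate keys: {A, B}, {A, C}, {B, D, F}, {C, D, F}. Prime attributes: {A, B, C, D, F}.
For C --> B we have {C}⁺ = {B, C}; {C} is not a superkey, so BCNF fails.
But every attribute on its right side ({B}) is prime, and the same holds for every other non-superkey FD, so 3NF still holds.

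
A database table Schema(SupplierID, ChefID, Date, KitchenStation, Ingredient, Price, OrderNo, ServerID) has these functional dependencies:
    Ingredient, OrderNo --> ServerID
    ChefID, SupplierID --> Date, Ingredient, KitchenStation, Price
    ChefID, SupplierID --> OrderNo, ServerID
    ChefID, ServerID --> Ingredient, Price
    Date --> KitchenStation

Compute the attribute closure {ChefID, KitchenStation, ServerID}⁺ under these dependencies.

Start with {ChefID, KitchenStation, ServerID}.
ChefID, ServerID --> Ingredient, Price applies; add {Ingredient, Price} → now {ChefID, Ingredient, KitchenStation, Price, ServerID}.
No further FD applies.

{ChefID, Ingredient, KitchenStation, Price, ServerID}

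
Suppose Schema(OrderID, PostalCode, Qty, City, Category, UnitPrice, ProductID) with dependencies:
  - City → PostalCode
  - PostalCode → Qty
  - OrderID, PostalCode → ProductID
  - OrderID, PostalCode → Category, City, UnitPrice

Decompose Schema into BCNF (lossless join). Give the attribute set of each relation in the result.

{Category, City, OrderID, ProductID, UnitPrice}; {City, PostalCode}; {PostalCode, Qty}

Candidate keys of the original relation: {City, OrderID}, {OrderID, PostalCode}.
{Category, City, OrderID, PostalCode, ProductID, Qty, UnitPrice}: {City} determines {City, PostalCode, Qty} here but is not a superkey — split on City → PostalCode, Qty, giving {City, PostalCode, Qty} and {Category, City, OrderID, ProductID, UnitPrice}.
{City, PostalCode, Qty}: {PostalCode} determines {PostalCode, Qty} here but is not a superkey — split on PostalCode → Qty, giving {PostalCode, Qty} and {City, PostalCode}.
{PostalCode, Qty}: every determinant is a superkey — BCNF.
{City, PostalCode}: every determinant is a superkey — BCNF.
{Category, City, OrderID, ProductID, UnitPrice}: every determinant is a superkey — BCNF.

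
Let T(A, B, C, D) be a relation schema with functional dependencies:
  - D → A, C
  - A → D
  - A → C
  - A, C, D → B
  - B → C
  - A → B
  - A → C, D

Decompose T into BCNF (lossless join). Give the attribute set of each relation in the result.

{A, B, D}; {B, C}

Candidate keys of the original relation: {A}, {D}.
In {A, B, C, D}, {B} is not a superkey ({B}⁺ restricted to this set is {B, C}), so split on B → C into {B, C} and {A, B, D}.
{B, C}: every determinant is a superkey — BCNF.
{A, B, D}: every determinant is a superkey — BCNF.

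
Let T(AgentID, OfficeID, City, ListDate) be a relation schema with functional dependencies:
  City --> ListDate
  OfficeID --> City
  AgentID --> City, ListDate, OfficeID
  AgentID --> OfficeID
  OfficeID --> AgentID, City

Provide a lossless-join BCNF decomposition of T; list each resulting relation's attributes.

{AgentID, City, OfficeID}; {City, ListDate}

Candidate keys of the original relation: {AgentID}, {OfficeID}.
In {AgentID, City, ListDate, OfficeID}, {City} is not a superkey ({City}⁺ restricted to this set is {City, ListDate}), so split on City --> ListDate into {City, ListDate} and {AgentID, City, OfficeID}.
{City, ListDate}: every determinant is a superkey — BCNF.
{AgentID, City, OfficeID}: every determinant is a superkey — BCNF.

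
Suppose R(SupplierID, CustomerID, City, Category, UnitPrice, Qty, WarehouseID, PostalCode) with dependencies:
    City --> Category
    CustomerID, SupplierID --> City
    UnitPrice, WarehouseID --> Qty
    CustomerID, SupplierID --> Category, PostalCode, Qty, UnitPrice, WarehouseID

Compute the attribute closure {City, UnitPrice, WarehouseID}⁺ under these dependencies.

Start with {City, UnitPrice, WarehouseID}.
City --> Category applies; add {Category} → now {Category, City, UnitPrice, WarehouseID}.
UnitPrice, WarehouseID --> Qty applies; add {Qty} → now {Category, City, Qty, UnitPrice, WarehouseID}.
No further FD applies.

{Category, City, Qty, UnitPrice, WarehouseID}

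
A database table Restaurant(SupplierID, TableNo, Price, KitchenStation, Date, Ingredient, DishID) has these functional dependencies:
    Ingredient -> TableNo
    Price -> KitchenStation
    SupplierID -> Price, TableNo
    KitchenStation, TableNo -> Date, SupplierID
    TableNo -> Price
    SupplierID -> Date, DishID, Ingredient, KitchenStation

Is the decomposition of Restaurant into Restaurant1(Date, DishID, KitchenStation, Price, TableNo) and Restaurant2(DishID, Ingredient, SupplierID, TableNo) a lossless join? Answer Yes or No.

Common attributes: {DishID, TableNo}; their closure is {Date, DishID, Ingredient, KitchenStation, Price, SupplierID, TableNo}.
Restaurant1 is contained in that closure, so Restaurant1 ∩ Restaurant2 -> Restaurant1 holds and the join is lossless.

Yes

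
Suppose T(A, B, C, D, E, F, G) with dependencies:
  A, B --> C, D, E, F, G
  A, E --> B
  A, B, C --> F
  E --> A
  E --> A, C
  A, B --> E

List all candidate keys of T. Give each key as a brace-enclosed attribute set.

{A, B}, {E}

{E}⁺ = {A, B, C, D, E, F, G} — all of the relation — so {E} is a candidate key.
{A, B}⁺ = {A, B, C, D, E, F, G} — all of the relation — so {A, B} is a candidate key.
Any other superkey properly contains one of these, so there are no further candidate keys.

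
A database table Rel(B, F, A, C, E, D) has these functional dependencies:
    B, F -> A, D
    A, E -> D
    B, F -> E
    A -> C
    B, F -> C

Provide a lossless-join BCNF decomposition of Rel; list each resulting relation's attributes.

Candidate key of the original relation: {B, F}.
Within {A, B, C, D, E, F}: {A, E}⁺ ∩ {A, B, C, D, E, F} = {A, C, D, E}, not the whole set, so A, E -> C, D violates BCNF; decompose into {A, C, D, E} and {A, B, E, F}.
Within {A, C, D, E}: {A}⁺ ∩ {A, C, D, E} = {A, C}, not the whole set, so A -> C violates BCNF; decompose into {A, C} and {A, D, E}.
{A, C}: every determinant is a superkey — BCNF.
{A, D, E}: every determinant is a superkey — BCNF.
{A, B, E, F}: every determinant is a superkey — BCNF.

{A, B, E, F}; {A, C}; {A, D, E}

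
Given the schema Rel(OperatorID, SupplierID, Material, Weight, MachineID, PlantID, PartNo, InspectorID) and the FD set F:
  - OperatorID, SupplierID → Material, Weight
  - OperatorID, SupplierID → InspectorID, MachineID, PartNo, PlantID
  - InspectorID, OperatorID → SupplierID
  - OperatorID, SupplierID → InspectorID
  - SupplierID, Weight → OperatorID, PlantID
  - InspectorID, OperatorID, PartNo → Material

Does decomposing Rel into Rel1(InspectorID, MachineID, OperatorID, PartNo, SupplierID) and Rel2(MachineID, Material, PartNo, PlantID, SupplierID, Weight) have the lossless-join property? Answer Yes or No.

Rel1 ∩ Rel2 = {MachineID, PartNo, SupplierID}; its closure under F is {MachineID, PartNo, SupplierID}.
The closure covers neither Rel1 nor Rel2 entirely; the join is not lossless.

No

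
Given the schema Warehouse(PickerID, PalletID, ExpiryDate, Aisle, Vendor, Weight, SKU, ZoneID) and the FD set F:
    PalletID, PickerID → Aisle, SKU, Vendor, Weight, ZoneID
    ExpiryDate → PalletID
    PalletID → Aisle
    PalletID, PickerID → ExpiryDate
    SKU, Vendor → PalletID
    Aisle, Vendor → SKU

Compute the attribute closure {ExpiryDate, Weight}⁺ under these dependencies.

{Aisle, ExpiryDate, PalletID, Weight}

Start with {ExpiryDate, Weight}.
ExpiryDate → PalletID applies; add {PalletID} → now {ExpiryDate, PalletID, Weight}.
PalletID → Aisle applies; add {Aisle} → now {Aisle, ExpiryDate, PalletID, Weight}.
No further FD applies.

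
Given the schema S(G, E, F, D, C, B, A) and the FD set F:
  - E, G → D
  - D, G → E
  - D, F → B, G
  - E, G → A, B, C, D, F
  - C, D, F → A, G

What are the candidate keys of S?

{D, F}, {D, G}, {E, G}

Closure of {D, F} is {A, B, C, D, E, F, G}, the whole schema; {D, F} is a candidate key.
Closure of {D, G} is {A, B, C, D, E, F, G}, the whole schema; {D, G} is a candidate key.
Closure of {E, G} is {A, B, C, D, E, F, G}, the whole schema; {E, G} is a candidate key.
Any other superkey properly contains one of these, so there are no further candidate keys.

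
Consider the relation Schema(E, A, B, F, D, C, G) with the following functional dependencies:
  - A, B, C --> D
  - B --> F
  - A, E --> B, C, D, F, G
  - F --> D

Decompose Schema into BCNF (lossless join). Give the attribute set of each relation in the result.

Candidate key of the original relation: {A, E}.
In {A, B, C, D, E, F, G}, {A, B, C} is not a superkey ({A, B, C}⁺ restricted to this set is {A, B, C, D, F}), so split on A, B, C --> D, F into {A, B, C, D, F} and {A, B, C, E, G}.
In {A, B, C, D, F}, {B} is not a superkey ({B}⁺ restricted to this set is {B, D, F}), so split on B --> D, F into {B, D, F} and {A, B, C}.
In {B, D, F}, {F} is not a superkey ({F}⁺ restricted to this set is {D, F}), so split on F --> D into {D, F} and {B, F}.
{D, F} is in BCNF.
{B, F} is in BCNF.
{A, B, C} is in BCNF.
{A, B, C, E, G} is in BCNF.

{A, B, C, E, G}; {B, F}; {D, F}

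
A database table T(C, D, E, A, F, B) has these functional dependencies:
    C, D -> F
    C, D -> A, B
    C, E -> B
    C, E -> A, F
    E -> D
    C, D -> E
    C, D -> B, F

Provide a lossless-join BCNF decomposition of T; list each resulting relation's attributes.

{A, B, C, E, F}; {D, E}

Candidate keys of the original relation: {C, D}, {C, E}.
Within {A, B, C, D, E, F}: {E}⁺ ∩ {A, B, C, D, E, F} = {D, E}, not the whole set, so E -> D violates BCNF; decompose into {D, E} and {A, B, C, E, F}.
{D, E} is in BCNF.
{A, B, C, E, F} is in BCNF.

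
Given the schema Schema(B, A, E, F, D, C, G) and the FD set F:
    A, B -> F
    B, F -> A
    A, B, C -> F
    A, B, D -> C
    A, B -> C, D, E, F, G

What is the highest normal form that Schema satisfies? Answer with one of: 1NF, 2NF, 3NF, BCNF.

BCNF

Candidate keys: {A, B}, {B, F}. Prime attributes: {A, B, F}.
Each dependency's left side is a superkey — BCNF holds.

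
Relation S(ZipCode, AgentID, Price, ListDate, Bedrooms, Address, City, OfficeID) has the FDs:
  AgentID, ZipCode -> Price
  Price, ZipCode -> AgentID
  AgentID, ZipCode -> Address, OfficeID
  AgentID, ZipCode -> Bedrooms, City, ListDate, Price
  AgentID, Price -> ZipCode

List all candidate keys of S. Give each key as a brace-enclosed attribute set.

{AgentID, Price}⁺ = {Address, AgentID, Bedrooms, City, ListDate, OfficeID, Price, ZipCode} — all of the relation — so {AgentID, Price} is a candidate key.
{AgentID, ZipCode}⁺ = {Address, AgentID, Bedrooms, City, ListDate, OfficeID, Price, ZipCode} — all of the relation — so {AgentID, ZipCode} is a candidate key.
{Price, ZipCode}⁺ = {Address, AgentID, Bedrooms, City, ListDate, OfficeID, Price, ZipCode} — all of the relation — so {Price, ZipCode} is a candidate key.
Any other superkey properly contains one of these, so there are no further candidate keys.

{AgentID, Price}, {AgentID, ZipCode}, {Price, ZipCode}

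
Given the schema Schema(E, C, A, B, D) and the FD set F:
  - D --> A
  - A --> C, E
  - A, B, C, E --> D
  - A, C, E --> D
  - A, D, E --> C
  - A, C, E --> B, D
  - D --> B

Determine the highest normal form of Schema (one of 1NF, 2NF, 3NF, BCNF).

BCNF

Candidate keys: {A}, {D}. Prime attributes: {A, D}.
Each dependency's left side is a superkey — BCNF holds.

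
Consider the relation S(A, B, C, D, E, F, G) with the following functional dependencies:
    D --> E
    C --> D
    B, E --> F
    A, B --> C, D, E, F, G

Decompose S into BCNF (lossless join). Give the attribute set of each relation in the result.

Candidate key of the original relation: {A, B}.
In {A, B, C, D, E, F, G}, {D} is not a superkey ({D}⁺ restricted to this set is {D, E}), so split on D --> E into {D, E} and {A, B, C, D, F, G}.
{D, E} has no BCNF violation.
In {A, B, C, D, F, G}, {C} is not a superkey ({C}⁺ restricted to this set is {C, D}), so split on C --> D into {C, D} and {A, B, C, F, G}.
{C, D} has no BCNF violation.
In {A, B, C, F, G}, {B, C} is not a superkey ({B, C}⁺ restricted to this set is {B, C, F}), so split on B, C --> F into {B, C, F} and {A, B, C, G}.
{B, C, F} has no BCNF violation.
{A, B, C, G} has no BCNF violation.

{A, B, C, G}; {B, C, F}; {C, D}; {D, E}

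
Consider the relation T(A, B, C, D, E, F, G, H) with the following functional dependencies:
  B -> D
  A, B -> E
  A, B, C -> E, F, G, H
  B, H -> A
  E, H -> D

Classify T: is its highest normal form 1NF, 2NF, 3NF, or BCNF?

1NF

Candidate keys: {A, B, C}, {B, C, H}. Prime attributes: {A, B, C, H}.
B -> D: {B}⁺ = {B, D}, which is not all of the attributes, so the left side is not a superkey — BCNF is violated.
Because {D} is non-prime and the left side of B -> D is not a superkey, the relation is not in 3NF.
The proper key subset {B} of {A, B, C} determines non-prime {D}, so the relation is not even in 2NF.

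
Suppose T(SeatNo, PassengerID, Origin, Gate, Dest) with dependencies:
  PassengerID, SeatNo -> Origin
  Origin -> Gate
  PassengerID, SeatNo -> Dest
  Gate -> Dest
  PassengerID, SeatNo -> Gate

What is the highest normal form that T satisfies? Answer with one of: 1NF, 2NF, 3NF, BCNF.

Candidate key: {PassengerID, SeatNo}. Prime attributes: {PassengerID, SeatNo}.
Origin -> Gate breaks BCNF: {Origin}⁺ = {Dest, Gate, Origin}, so {Origin} is not a superkey.
Because {Gate} is non-prime and the left side of Origin -> Gate is not a superkey, the relation is not in 3NF.
No proper subset of a key has a non-prime attribute in its closure, so there is no partial dependency; 2NF holds.

2NF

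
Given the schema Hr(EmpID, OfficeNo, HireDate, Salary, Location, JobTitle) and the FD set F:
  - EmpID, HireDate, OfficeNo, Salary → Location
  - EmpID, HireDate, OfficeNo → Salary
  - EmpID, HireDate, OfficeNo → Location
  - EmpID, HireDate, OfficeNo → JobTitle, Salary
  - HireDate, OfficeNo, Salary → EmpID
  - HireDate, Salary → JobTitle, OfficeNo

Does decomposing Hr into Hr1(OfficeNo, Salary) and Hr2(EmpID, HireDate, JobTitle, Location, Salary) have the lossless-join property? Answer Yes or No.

No

Common attributes: {Salary}; their closure is {Salary}.
Hr1 ⊄ {Salary} and Hr2 ⊄ {Salary}, so the split is lossy.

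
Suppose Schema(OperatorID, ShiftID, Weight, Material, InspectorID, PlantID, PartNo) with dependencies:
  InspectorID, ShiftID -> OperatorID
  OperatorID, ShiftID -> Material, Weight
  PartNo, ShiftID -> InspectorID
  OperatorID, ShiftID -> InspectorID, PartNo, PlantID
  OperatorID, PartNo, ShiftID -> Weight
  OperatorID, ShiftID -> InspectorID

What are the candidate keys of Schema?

{InspectorID, ShiftID}, {OperatorID, ShiftID}, {PartNo, ShiftID}

{ShiftID} never appears on the right of any FD, so every key must include it.
Closure of {InspectorID, ShiftID} is {InspectorID, Material, OperatorID, PartNo, PlantID, ShiftID, Weight}, the whole schema; {InspectorID, ShiftID} is a candidate key.
Closure of {OperatorID, ShiftID} is {InspectorID, Material, OperatorID, PartNo, PlantID, ShiftID, Weight}, the whole schema; {OperatorID, ShiftID} is a candidate key.
Closure of {PartNo, ShiftID} is {InspectorID, Material, OperatorID, PartNo, PlantID, ShiftID, Weight}, the whole schema; {PartNo, ShiftID} is a candidate key.
Any other superkey properly contains one of these, so there are no further candidate keys.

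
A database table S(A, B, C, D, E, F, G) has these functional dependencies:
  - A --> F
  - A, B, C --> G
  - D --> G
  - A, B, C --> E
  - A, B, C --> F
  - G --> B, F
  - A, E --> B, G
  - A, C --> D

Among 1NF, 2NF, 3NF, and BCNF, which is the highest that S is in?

Candidate key: {A, C}. Prime attributes: {A, C}.
For A --> F we have {A}⁺ = {A, F}; {A} is not a superkey, so BCNF fails.
Because {F} is non-prime and the left side of A --> F is not a superkey, the relation is not in 3NF.
Since {A} ⊂ {A, C} and {A}⁺ ⊇ {F} with {F} non-prime, there is a partial dependency; 2NF fails.

1NF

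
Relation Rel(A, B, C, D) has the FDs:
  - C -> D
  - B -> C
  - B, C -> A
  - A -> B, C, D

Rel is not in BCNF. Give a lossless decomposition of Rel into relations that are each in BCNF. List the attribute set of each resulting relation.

{A, B, C}; {C, D}

Candidate keys of the original relation: {A}, {B}.
Within {A, B, C, D}: {C}⁺ ∩ {A, B, C, D} = {C, D}, not the whole set, so C -> D violates BCNF; decompose into {C, D} and {A, B, C}.
{C, D}: every determinant is a superkey — BCNF.
{A, B, C}: every determinant is a superkey — BCNF.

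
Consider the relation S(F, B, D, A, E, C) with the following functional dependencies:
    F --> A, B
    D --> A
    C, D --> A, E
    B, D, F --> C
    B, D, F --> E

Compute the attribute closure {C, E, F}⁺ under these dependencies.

Start with {C, E, F}.
F --> A, B applies; add {A, B} → now {A, B, C, E, F}.
No further FD applies.

{A, B, C, E, F}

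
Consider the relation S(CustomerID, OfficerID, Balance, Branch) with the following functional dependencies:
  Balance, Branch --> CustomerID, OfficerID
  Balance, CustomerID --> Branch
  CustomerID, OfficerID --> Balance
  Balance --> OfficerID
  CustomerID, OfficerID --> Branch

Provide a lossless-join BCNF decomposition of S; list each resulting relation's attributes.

{Balance, Branch, CustomerID}; {Balance, OfficerID}

Candidate keys of the original relation: {Balance, Branch}, {Balance, CustomerID}, {CustomerID, OfficerID}.
In {Balance, Branch, CustomerID, OfficerID}, {Balance} is not a superkey ({Balance}⁺ restricted to this set is {Balance, OfficerID}), so split on Balance --> OfficerID into {Balance, OfficerID} and {Balance, Branch, CustomerID}.
{Balance, OfficerID} has no BCNF violation.
{Balance, Branch, CustomerID} has no BCNF violation.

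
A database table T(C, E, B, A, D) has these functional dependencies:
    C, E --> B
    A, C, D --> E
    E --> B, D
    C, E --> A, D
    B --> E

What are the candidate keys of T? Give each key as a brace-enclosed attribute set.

{A, C, D}, {B, C}, {C, E}

Attributes never on any right-hand side: {C} — every candidate key must contain it.
{B, C}⁺ = {A, B, C, D, E}, which is every attribute, so {B, C} is a candidate key.
{C, E}⁺ = {A, B, C, D, E}, which is every attribute, so {C, E} is a candidate key.
{A, C, D}⁺ = {A, B, C, D, E}, which is every attribute, so {A, C, D} is a candidate key.
These are minimal and exhaustive — every other superkey contains one of them.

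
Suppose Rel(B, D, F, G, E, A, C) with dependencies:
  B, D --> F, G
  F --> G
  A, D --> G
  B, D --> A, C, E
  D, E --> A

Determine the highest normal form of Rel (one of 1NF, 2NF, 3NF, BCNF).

2NF

Candidate key: {B, D}. Prime attributes: {B, D}.
F --> G breaks BCNF: {F}⁺ = {F, G}, so {F} is not a superkey.
F --> G has non-prime {G} on the right and a non-superkey on the left, so 3NF fails.
No proper subset of a key has a non-prime attribute in its closure, so there is no partial dependency; 2NF holds.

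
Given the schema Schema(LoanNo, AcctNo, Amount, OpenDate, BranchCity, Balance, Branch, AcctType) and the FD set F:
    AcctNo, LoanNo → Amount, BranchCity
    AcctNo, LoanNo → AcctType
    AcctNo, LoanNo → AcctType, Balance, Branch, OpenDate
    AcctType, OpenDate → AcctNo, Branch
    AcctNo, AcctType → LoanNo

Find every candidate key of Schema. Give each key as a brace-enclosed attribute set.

{AcctNo, AcctType}, {AcctNo, LoanNo}, {AcctType, OpenDate}

{AcctNo, AcctType} is a candidate key since {AcctNo, AcctType}⁺ = {AcctNo, AcctType, Amount, Balance, Branch, BranchCity, LoanNo, OpenDate} covers every attribute.
{AcctNo, LoanNo} is a candidate key since {AcctNo, LoanNo}⁺ = {AcctNo, AcctType, Amount, Balance, Branch, BranchCity, LoanNo, OpenDate} covers every attribute.
{AcctType, OpenDate} is a candidate key since {AcctType, OpenDate}⁺ = {AcctNo, AcctType, Amount, Balance, Branch, BranchCity, LoanNo, OpenDate} covers every attribute.
These are minimal and exhaustive — every other superkey contains one of them.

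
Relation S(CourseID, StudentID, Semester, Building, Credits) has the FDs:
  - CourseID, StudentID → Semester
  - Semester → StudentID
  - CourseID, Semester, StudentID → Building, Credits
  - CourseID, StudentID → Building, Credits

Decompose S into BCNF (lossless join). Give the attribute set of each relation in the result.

{Building, CourseID, Credits, Semester}; {Semester, StudentID}

Candidate keys of the original relation: {CourseID, Semester}, {CourseID, StudentID}.
Within {Building, CourseID, Credits, Semester, StudentID}: {Semester}⁺ ∩ {Building, CourseID, Credits, Semester, StudentID} = {Semester, StudentID}, not the whole set, so Semester → StudentID violates BCNF; decompose into {Semester, StudentID} and {Building, CourseID, Credits, Semester}.
{Semester, StudentID} has no BCNF violation.
{Building, CourseID, Credits, Semester} has no BCNF violation.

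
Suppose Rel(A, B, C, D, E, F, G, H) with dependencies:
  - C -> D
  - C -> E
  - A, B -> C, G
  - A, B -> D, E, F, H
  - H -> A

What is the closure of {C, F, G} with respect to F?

Start with {C, F, G}.
C -> D applies; add {D} → now {C, D, F, G}.
C -> E applies; add {E} → now {C, D, E, F, G}.
No further FD applies.

{C, D, E, F, G}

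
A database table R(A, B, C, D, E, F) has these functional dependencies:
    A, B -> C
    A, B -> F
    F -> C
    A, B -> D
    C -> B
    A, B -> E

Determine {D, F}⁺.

Start with {D, F}.
F -> C applies; add {C} → now {C, D, F}.
C -> B applies; add {B} → now {B, C, D, F}.
No further FD applies.

{B, C, D, F}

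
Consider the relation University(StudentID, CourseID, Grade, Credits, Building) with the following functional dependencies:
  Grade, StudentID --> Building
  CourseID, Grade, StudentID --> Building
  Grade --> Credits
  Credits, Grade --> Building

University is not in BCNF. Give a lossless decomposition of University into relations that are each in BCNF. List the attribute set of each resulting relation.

Candidate key of the original relation: {CourseID, Grade, StudentID}.
Within {Building, CourseID, Credits, Grade, StudentID}: {Grade, StudentID}⁺ ∩ {Building, CourseID, Credits, Grade, StudentID} = {Building, Credits, Grade, StudentID}, not the whole set, so Grade, StudentID --> Building, Credits violates BCNF; decompose into {Building, Credits, Grade, StudentID} and {CourseID, Grade, StudentID}.
Within {Building, Credits, Grade, StudentID}: {Grade}⁺ ∩ {Building, Credits, Grade, StudentID} = {Building, Credits, Grade}, not the whole set, so Grade --> Building, Credits violates BCNF; decompose into {Building, Credits, Grade} and {Grade, StudentID}.
{Building, Credits, Grade}: every determinant is a superkey — BCNF.
{Grade, StudentID}: every determinant is a superkey — BCNF.
{CourseID, Grade, StudentID}: every determinant is a superkey — BCNF.

{Building, Credits, Grade}; {CourseID, Grade, StudentID}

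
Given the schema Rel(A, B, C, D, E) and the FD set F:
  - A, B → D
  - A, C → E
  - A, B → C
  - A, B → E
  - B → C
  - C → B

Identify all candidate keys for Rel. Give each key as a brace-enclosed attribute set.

Attributes never on any right-hand side: {A} — every candidate key must contain it.
{A, B}⁺ = {A, B, C, D, E}, which is every attribute, so {A, B} is a candidate key.
{A, C}⁺ = {A, B, C, D, E}, which is every attribute, so {A, C} is a candidate key.
No proper subset of any of these is a key, and no other minimal superkey exists.

{A, B}, {A, C}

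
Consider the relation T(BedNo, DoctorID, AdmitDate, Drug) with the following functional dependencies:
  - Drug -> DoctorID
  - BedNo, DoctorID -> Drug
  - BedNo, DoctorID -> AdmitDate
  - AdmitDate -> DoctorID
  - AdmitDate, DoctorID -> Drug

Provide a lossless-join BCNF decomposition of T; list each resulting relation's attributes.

Candidate keys of the original relation: {AdmitDate, BedNo}, {BedNo, DoctorID}, {BedNo, Drug}.
{AdmitDate, BedNo, DoctorID, Drug}: {Drug} determines {DoctorID, Drug} here but is not a superkey — split on Drug -> DoctorID, giving {DoctorID, Drug} and {AdmitDate, BedNo, Drug}.
{DoctorID, Drug} is in BCNF.
{AdmitDate, BedNo, Drug}: {AdmitDate} determines {AdmitDate, Drug} here but is not a superkey — split on AdmitDate -> Drug, giving {AdmitDate, Drug} and {AdmitDate, BedNo}.
{AdmitDate, Drug} is in BCNF.
{AdmitDate, BedNo} is in BCNF.

{AdmitDate, BedNo}; {AdmitDate, Drug}; {DoctorID, Drug}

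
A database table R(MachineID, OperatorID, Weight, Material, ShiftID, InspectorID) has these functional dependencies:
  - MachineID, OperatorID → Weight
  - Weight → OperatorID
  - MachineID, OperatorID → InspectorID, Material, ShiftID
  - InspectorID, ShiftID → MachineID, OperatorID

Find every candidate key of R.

{InspectorID, ShiftID}, {MachineID, OperatorID}, {MachineID, Weight}

{InspectorID, ShiftID} is a candidate key since {InspectorID, ShiftID}⁺ = {InspectorID, MachineID, Material, OperatorID, ShiftID, Weight} covers every attribute.
{MachineID, OperatorID} is a candidate key since {MachineID, OperatorID}⁺ = {InspectorID, MachineID, Material, OperatorID, ShiftID, Weight} covers every attribute.
{MachineID, Weight} is a candidate key since {MachineID, Weight}⁺ = {InspectorID, MachineID, Material, OperatorID, ShiftID, Weight} covers every attribute.
No proper subset of any of these is a key, and no other minimal superkey exists.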